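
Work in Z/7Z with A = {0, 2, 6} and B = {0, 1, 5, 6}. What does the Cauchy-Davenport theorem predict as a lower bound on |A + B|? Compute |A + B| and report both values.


Cauchy-Davenport: |A + B| ≥ min(p, |A| + |B| - 1) for A, B nonempty in Z/pZ.
|A| = 3, |B| = 4, p = 7.
CD lower bound = min(7, 3 + 4 - 1) = min(7, 6) = 6.
Compute A + B mod 7 directly:
a = 0: 0+0=0, 0+1=1, 0+5=5, 0+6=6
a = 2: 2+0=2, 2+1=3, 2+5=0, 2+6=1
a = 6: 6+0=6, 6+1=0, 6+5=4, 6+6=5
A + B = {0, 1, 2, 3, 4, 5, 6}, so |A + B| = 7.
Verify: 7 ≥ 6? Yes ✓.

CD lower bound = 6, actual |A + B| = 7.


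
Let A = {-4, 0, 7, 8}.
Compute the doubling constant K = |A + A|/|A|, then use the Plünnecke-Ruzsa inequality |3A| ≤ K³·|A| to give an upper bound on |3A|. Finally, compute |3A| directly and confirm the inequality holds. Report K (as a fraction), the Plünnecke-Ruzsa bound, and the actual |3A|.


|A| = 4.
Step 1: Compute A + A by enumerating all 16 pairs.
A + A = {-8, -4, 0, 3, 4, 7, 8, 14, 15, 16}, so |A + A| = 10.
Step 2: Doubling constant K = |A + A|/|A| = 10/4 = 10/4 ≈ 2.5000.
Step 3: Plünnecke-Ruzsa gives |3A| ≤ K³·|A| = (2.5000)³ · 4 ≈ 62.5000.
Step 4: Compute 3A = A + A + A directly by enumerating all triples (a,b,c) ∈ A³; |3A| = 19.
Step 5: Check 19 ≤ 62.5000? Yes ✓.

K = 10/4, Plünnecke-Ruzsa bound K³|A| ≈ 62.5000, |3A| = 19, inequality holds.


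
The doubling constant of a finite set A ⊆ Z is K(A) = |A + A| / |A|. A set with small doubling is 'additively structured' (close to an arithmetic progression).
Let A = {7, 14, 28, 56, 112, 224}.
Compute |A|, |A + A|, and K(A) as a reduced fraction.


|A| = 6.
Compute A + A by enumerating all 36 pairs.
A + A = {14, 21, 28, 35, 42, 56, 63, 70, 84, 112, 119, 126, 140, 168, 224, 231, 238, 252, 280, 336, 448}, so |A + A| = 21.
K = |A + A| / |A| = 21/6 = 7/2 ≈ 3.5000.
Reference: AP of size 6 gives K = 11/6 ≈ 1.8333; a fully generic set of size 6 gives K ≈ 3.5000.

|A| = 6, |A + A| = 21, K = 21/6 = 7/2.


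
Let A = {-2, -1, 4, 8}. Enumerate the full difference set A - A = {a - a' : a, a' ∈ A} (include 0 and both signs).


A - A = {a - a' : a, a' ∈ A}.
Compute a - a' for each ordered pair (a, a'):
a = -2: -2--2=0, -2--1=-1, -2-4=-6, -2-8=-10
a = -1: -1--2=1, -1--1=0, -1-4=-5, -1-8=-9
a = 4: 4--2=6, 4--1=5, 4-4=0, 4-8=-4
a = 8: 8--2=10, 8--1=9, 8-4=4, 8-8=0
Collecting distinct values (and noting 0 appears from a-a):
A - A = {-10, -9, -6, -5, -4, -1, 0, 1, 4, 5, 6, 9, 10}
|A - A| = 13

A - A = {-10, -9, -6, -5, -4, -1, 0, 1, 4, 5, 6, 9, 10}


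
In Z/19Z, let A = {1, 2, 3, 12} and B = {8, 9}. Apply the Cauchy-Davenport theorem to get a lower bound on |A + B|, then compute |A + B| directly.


Cauchy-Davenport: |A + B| ≥ min(p, |A| + |B| - 1) for A, B nonempty in Z/pZ.
|A| = 4, |B| = 2, p = 19.
CD lower bound = min(19, 4 + 2 - 1) = min(19, 5) = 5.
Compute A + B mod 19 directly:
a = 1: 1+8=9, 1+9=10
a = 2: 2+8=10, 2+9=11
a = 3: 3+8=11, 3+9=12
a = 12: 12+8=1, 12+9=2
A + B = {1, 2, 9, 10, 11, 12}, so |A + B| = 6.
Verify: 6 ≥ 5? Yes ✓.

CD lower bound = 5, actual |A + B| = 6.


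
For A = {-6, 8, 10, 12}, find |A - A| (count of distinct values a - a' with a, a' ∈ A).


A - A = {a - a' : a, a' ∈ A}; |A| = 4.
Bounds: 2|A|-1 ≤ |A - A| ≤ |A|² - |A| + 1, i.e. 7 ≤ |A - A| ≤ 13.
Note: 0 ∈ A - A always (from a - a). The set is symmetric: if d ∈ A - A then -d ∈ A - A.
Enumerate nonzero differences d = a - a' with a > a' (then include -d):
Positive differences: {2, 4, 14, 16, 18}
Full difference set: {0} ∪ (positive diffs) ∪ (negative diffs).
|A - A| = 1 + 2·5 = 11 (matches direct enumeration: 11).

|A - A| = 11


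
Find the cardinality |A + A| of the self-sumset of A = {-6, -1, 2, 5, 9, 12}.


A + A = {a + a' : a, a' ∈ A}; |A| = 6.
General bounds: 2|A| - 1 ≤ |A + A| ≤ |A|(|A|+1)/2, i.e. 11 ≤ |A + A| ≤ 21.
Lower bound 2|A|-1 is attained iff A is an arithmetic progression.
Enumerate sums a + a' for a ≤ a' (symmetric, so this suffices):
a = -6: -6+-6=-12, -6+-1=-7, -6+2=-4, -6+5=-1, -6+9=3, -6+12=6
a = -1: -1+-1=-2, -1+2=1, -1+5=4, -1+9=8, -1+12=11
a = 2: 2+2=4, 2+5=7, 2+9=11, 2+12=14
a = 5: 5+5=10, 5+9=14, 5+12=17
a = 9: 9+9=18, 9+12=21
a = 12: 12+12=24
Distinct sums: {-12, -7, -4, -2, -1, 1, 3, 4, 6, 7, 8, 10, 11, 14, 17, 18, 21, 24}
|A + A| = 18

|A + A| = 18


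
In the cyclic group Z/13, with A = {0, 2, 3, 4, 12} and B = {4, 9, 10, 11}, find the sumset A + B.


Work in Z/13Z: reduce every sum a + b modulo 13.
Enumerate all 20 pairs:
a = 0: 0+4=4, 0+9=9, 0+10=10, 0+11=11
a = 2: 2+4=6, 2+9=11, 2+10=12, 2+11=0
a = 3: 3+4=7, 3+9=12, 3+10=0, 3+11=1
a = 4: 4+4=8, 4+9=0, 4+10=1, 4+11=2
a = 12: 12+4=3, 12+9=8, 12+10=9, 12+11=10
Distinct residues collected: {0, 1, 2, 3, 4, 6, 7, 8, 9, 10, 11, 12}
|A + B| = 12 (out of 13 total residues).

A + B = {0, 1, 2, 3, 4, 6, 7, 8, 9, 10, 11, 12}


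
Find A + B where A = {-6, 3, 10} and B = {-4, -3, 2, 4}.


A + B = {a + b : a ∈ A, b ∈ B}.
Enumerate all |A|·|B| = 3·4 = 12 pairs (a, b) and collect distinct sums.
a = -6: -6+-4=-10, -6+-3=-9, -6+2=-4, -6+4=-2
a = 3: 3+-4=-1, 3+-3=0, 3+2=5, 3+4=7
a = 10: 10+-4=6, 10+-3=7, 10+2=12, 10+4=14
Collecting distinct sums: A + B = {-10, -9, -4, -2, -1, 0, 5, 6, 7, 12, 14}
|A + B| = 11

A + B = {-10, -9, -4, -2, -1, 0, 5, 6, 7, 12, 14}


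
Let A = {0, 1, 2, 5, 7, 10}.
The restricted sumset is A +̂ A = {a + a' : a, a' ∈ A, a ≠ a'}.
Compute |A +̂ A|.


Restricted sumset: A +̂ A = {a + a' : a ∈ A, a' ∈ A, a ≠ a'}.
Equivalently, take A + A and drop any sum 2a that is achievable ONLY as a + a for a ∈ A (i.e. sums representable only with equal summands).
Enumerate pairs (a, a') with a < a' (symmetric, so each unordered pair gives one sum; this covers all a ≠ a'):
  0 + 1 = 1
  0 + 2 = 2
  0 + 5 = 5
  0 + 7 = 7
  0 + 10 = 10
  1 + 2 = 3
  1 + 5 = 6
  1 + 7 = 8
  1 + 10 = 11
  2 + 5 = 7
  2 + 7 = 9
  2 + 10 = 12
  5 + 7 = 12
  5 + 10 = 15
  7 + 10 = 17
Collected distinct sums: {1, 2, 3, 5, 6, 7, 8, 9, 10, 11, 12, 15, 17}
|A +̂ A| = 13
(Reference bound: |A +̂ A| ≥ 2|A| - 3 for |A| ≥ 2, with |A| = 6 giving ≥ 9.)

|A +̂ A| = 13


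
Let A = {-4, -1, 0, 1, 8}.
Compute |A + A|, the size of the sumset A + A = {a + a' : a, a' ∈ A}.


A + A = {a + a' : a, a' ∈ A}; |A| = 5.
General bounds: 2|A| - 1 ≤ |A + A| ≤ |A|(|A|+1)/2, i.e. 9 ≤ |A + A| ≤ 15.
Lower bound 2|A|-1 is attained iff A is an arithmetic progression.
Enumerate sums a + a' for a ≤ a' (symmetric, so this suffices):
a = -4: -4+-4=-8, -4+-1=-5, -4+0=-4, -4+1=-3, -4+8=4
a = -1: -1+-1=-2, -1+0=-1, -1+1=0, -1+8=7
a = 0: 0+0=0, 0+1=1, 0+8=8
a = 1: 1+1=2, 1+8=9
a = 8: 8+8=16
Distinct sums: {-8, -5, -4, -3, -2, -1, 0, 1, 2, 4, 7, 8, 9, 16}
|A + A| = 14

|A + A| = 14


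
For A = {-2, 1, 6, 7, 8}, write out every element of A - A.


A - A = {a - a' : a, a' ∈ A}.
Compute a - a' for each ordered pair (a, a'):
a = -2: -2--2=0, -2-1=-3, -2-6=-8, -2-7=-9, -2-8=-10
a = 1: 1--2=3, 1-1=0, 1-6=-5, 1-7=-6, 1-8=-7
a = 6: 6--2=8, 6-1=5, 6-6=0, 6-7=-1, 6-8=-2
a = 7: 7--2=9, 7-1=6, 7-6=1, 7-7=0, 7-8=-1
a = 8: 8--2=10, 8-1=7, 8-6=2, 8-7=1, 8-8=0
Collecting distinct values (and noting 0 appears from a-a):
A - A = {-10, -9, -8, -7, -6, -5, -3, -2, -1, 0, 1, 2, 3, 5, 6, 7, 8, 9, 10}
|A - A| = 19

A - A = {-10, -9, -8, -7, -6, -5, -3, -2, -1, 0, 1, 2, 3, 5, 6, 7, 8, 9, 10}


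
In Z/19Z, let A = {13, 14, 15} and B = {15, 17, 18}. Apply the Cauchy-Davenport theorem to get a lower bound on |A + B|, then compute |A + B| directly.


Cauchy-Davenport: |A + B| ≥ min(p, |A| + |B| - 1) for A, B nonempty in Z/pZ.
|A| = 3, |B| = 3, p = 19.
CD lower bound = min(19, 3 + 3 - 1) = min(19, 5) = 5.
Compute A + B mod 19 directly:
a = 13: 13+15=9, 13+17=11, 13+18=12
a = 14: 14+15=10, 14+17=12, 14+18=13
a = 15: 15+15=11, 15+17=13, 15+18=14
A + B = {9, 10, 11, 12, 13, 14}, so |A + B| = 6.
Verify: 6 ≥ 5? Yes ✓.

CD lower bound = 5, actual |A + B| = 6.


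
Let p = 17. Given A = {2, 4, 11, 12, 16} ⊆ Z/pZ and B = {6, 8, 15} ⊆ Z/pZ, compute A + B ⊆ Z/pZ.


Work in Z/17Z: reduce every sum a + b modulo 17.
Enumerate all 15 pairs:
a = 2: 2+6=8, 2+8=10, 2+15=0
a = 4: 4+6=10, 4+8=12, 4+15=2
a = 11: 11+6=0, 11+8=2, 11+15=9
a = 12: 12+6=1, 12+8=3, 12+15=10
a = 16: 16+6=5, 16+8=7, 16+15=14
Distinct residues collected: {0, 1, 2, 3, 5, 7, 8, 9, 10, 12, 14}
|A + B| = 11 (out of 17 total residues).

A + B = {0, 1, 2, 3, 5, 7, 8, 9, 10, 12, 14}


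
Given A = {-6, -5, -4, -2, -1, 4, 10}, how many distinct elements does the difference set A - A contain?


A - A = {a - a' : a, a' ∈ A}; |A| = 7.
Bounds: 2|A|-1 ≤ |A - A| ≤ |A|² - |A| + 1, i.e. 13 ≤ |A - A| ≤ 43.
Note: 0 ∈ A - A always (from a - a). The set is symmetric: if d ∈ A - A then -d ∈ A - A.
Enumerate nonzero differences d = a - a' with a > a' (then include -d):
Positive differences: {1, 2, 3, 4, 5, 6, 8, 9, 10, 11, 12, 14, 15, 16}
Full difference set: {0} ∪ (positive diffs) ∪ (negative diffs).
|A - A| = 1 + 2·14 = 29 (matches direct enumeration: 29).

|A - A| = 29


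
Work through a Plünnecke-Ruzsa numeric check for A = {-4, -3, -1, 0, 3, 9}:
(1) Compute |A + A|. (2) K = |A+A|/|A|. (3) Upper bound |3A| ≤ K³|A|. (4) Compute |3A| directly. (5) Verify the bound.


|A| = 6.
Step 1: Compute A + A by enumerating all 36 pairs.
A + A = {-8, -7, -6, -5, -4, -3, -2, -1, 0, 2, 3, 5, 6, 8, 9, 12, 18}, so |A + A| = 17.
Step 2: Doubling constant K = |A + A|/|A| = 17/6 = 17/6 ≈ 2.8333.
Step 3: Plünnecke-Ruzsa gives |3A| ≤ K³·|A| = (2.8333)³ · 6 ≈ 136.4722.
Step 4: Compute 3A = A + A + A directly by enumerating all triples (a,b,c) ∈ A³; |3A| = 30.
Step 5: Check 30 ≤ 136.4722? Yes ✓.

K = 17/6, Plünnecke-Ruzsa bound K³|A| ≈ 136.4722, |3A| = 30, inequality holds.


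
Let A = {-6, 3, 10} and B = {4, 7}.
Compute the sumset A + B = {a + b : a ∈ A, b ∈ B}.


A + B = {a + b : a ∈ A, b ∈ B}.
Enumerate all |A|·|B| = 3·2 = 6 pairs (a, b) and collect distinct sums.
a = -6: -6+4=-2, -6+7=1
a = 3: 3+4=7, 3+7=10
a = 10: 10+4=14, 10+7=17
Collecting distinct sums: A + B = {-2, 1, 7, 10, 14, 17}
|A + B| = 6

A + B = {-2, 1, 7, 10, 14, 17}


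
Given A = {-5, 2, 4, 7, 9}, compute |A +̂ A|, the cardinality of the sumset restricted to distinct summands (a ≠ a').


Restricted sumset: A +̂ A = {a + a' : a ∈ A, a' ∈ A, a ≠ a'}.
Equivalently, take A + A and drop any sum 2a that is achievable ONLY as a + a for a ∈ A (i.e. sums representable only with equal summands).
Enumerate pairs (a, a') with a < a' (symmetric, so each unordered pair gives one sum; this covers all a ≠ a'):
  -5 + 2 = -3
  -5 + 4 = -1
  -5 + 7 = 2
  -5 + 9 = 4
  2 + 4 = 6
  2 + 7 = 9
  2 + 9 = 11
  4 + 7 = 11
  4 + 9 = 13
  7 + 9 = 16
Collected distinct sums: {-3, -1, 2, 4, 6, 9, 11, 13, 16}
|A +̂ A| = 9
(Reference bound: |A +̂ A| ≥ 2|A| - 3 for |A| ≥ 2, with |A| = 5 giving ≥ 7.)

|A +̂ A| = 9


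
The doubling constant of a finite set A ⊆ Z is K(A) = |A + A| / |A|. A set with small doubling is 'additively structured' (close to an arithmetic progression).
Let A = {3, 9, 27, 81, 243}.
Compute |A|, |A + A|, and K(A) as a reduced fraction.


|A| = 5.
Compute A + A by enumerating all 25 pairs.
A + A = {6, 12, 18, 30, 36, 54, 84, 90, 108, 162, 246, 252, 270, 324, 486}, so |A + A| = 15.
K = |A + A| / |A| = 15/5 = 3/1 ≈ 3.0000.
Reference: AP of size 5 gives K = 9/5 ≈ 1.8000; a fully generic set of size 5 gives K ≈ 3.0000.

|A| = 5, |A + A| = 15, K = 15/5 = 3/1.


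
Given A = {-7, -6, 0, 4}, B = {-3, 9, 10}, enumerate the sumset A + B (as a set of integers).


A + B = {a + b : a ∈ A, b ∈ B}.
Enumerate all |A|·|B| = 4·3 = 12 pairs (a, b) and collect distinct sums.
a = -7: -7+-3=-10, -7+9=2, -7+10=3
a = -6: -6+-3=-9, -6+9=3, -6+10=4
a = 0: 0+-3=-3, 0+9=9, 0+10=10
a = 4: 4+-3=1, 4+9=13, 4+10=14
Collecting distinct sums: A + B = {-10, -9, -3, 1, 2, 3, 4, 9, 10, 13, 14}
|A + B| = 11

A + B = {-10, -9, -3, 1, 2, 3, 4, 9, 10, 13, 14}


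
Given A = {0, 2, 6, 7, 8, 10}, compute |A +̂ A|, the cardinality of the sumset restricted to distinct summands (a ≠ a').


Restricted sumset: A +̂ A = {a + a' : a ∈ A, a' ∈ A, a ≠ a'}.
Equivalently, take A + A and drop any sum 2a that is achievable ONLY as a + a for a ∈ A (i.e. sums representable only with equal summands).
Enumerate pairs (a, a') with a < a' (symmetric, so each unordered pair gives one sum; this covers all a ≠ a'):
  0 + 2 = 2
  0 + 6 = 6
  0 + 7 = 7
  0 + 8 = 8
  0 + 10 = 10
  2 + 6 = 8
  2 + 7 = 9
  2 + 8 = 10
  2 + 10 = 12
  6 + 7 = 13
  6 + 8 = 14
  6 + 10 = 16
  7 + 8 = 15
  7 + 10 = 17
  8 + 10 = 18
Collected distinct sums: {2, 6, 7, 8, 9, 10, 12, 13, 14, 15, 16, 17, 18}
|A +̂ A| = 13
(Reference bound: |A +̂ A| ≥ 2|A| - 3 for |A| ≥ 2, with |A| = 6 giving ≥ 9.)

|A +̂ A| = 13


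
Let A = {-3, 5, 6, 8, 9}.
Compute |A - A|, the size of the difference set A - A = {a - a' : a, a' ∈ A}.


A - A = {a - a' : a, a' ∈ A}; |A| = 5.
Bounds: 2|A|-1 ≤ |A - A| ≤ |A|² - |A| + 1, i.e. 9 ≤ |A - A| ≤ 21.
Note: 0 ∈ A - A always (from a - a). The set is symmetric: if d ∈ A - A then -d ∈ A - A.
Enumerate nonzero differences d = a - a' with a > a' (then include -d):
Positive differences: {1, 2, 3, 4, 8, 9, 11, 12}
Full difference set: {0} ∪ (positive diffs) ∪ (negative diffs).
|A - A| = 1 + 2·8 = 17 (matches direct enumeration: 17).

|A - A| = 17


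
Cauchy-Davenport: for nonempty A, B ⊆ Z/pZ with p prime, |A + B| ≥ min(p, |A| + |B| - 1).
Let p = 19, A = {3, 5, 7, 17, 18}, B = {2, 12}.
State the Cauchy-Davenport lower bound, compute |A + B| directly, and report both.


Cauchy-Davenport: |A + B| ≥ min(p, |A| + |B| - 1) for A, B nonempty in Z/pZ.
|A| = 5, |B| = 2, p = 19.
CD lower bound = min(19, 5 + 2 - 1) = min(19, 6) = 6.
Compute A + B mod 19 directly:
a = 3: 3+2=5, 3+12=15
a = 5: 5+2=7, 5+12=17
a = 7: 7+2=9, 7+12=0
a = 17: 17+2=0, 17+12=10
a = 18: 18+2=1, 18+12=11
A + B = {0, 1, 5, 7, 9, 10, 11, 15, 17}, so |A + B| = 9.
Verify: 9 ≥ 6? Yes ✓.

CD lower bound = 6, actual |A + B| = 9.


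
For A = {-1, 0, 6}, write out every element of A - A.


A - A = {a - a' : a, a' ∈ A}.
Compute a - a' for each ordered pair (a, a'):
a = -1: -1--1=0, -1-0=-1, -1-6=-7
a = 0: 0--1=1, 0-0=0, 0-6=-6
a = 6: 6--1=7, 6-0=6, 6-6=0
Collecting distinct values (and noting 0 appears from a-a):
A - A = {-7, -6, -1, 0, 1, 6, 7}
|A - A| = 7

A - A = {-7, -6, -1, 0, 1, 6, 7}


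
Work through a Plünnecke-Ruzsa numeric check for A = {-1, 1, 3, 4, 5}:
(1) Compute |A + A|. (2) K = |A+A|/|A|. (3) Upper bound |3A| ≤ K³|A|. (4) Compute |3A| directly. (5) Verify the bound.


|A| = 5.
Step 1: Compute A + A by enumerating all 25 pairs.
A + A = {-2, 0, 2, 3, 4, 5, 6, 7, 8, 9, 10}, so |A + A| = 11.
Step 2: Doubling constant K = |A + A|/|A| = 11/5 = 11/5 ≈ 2.2000.
Step 3: Plünnecke-Ruzsa gives |3A| ≤ K³·|A| = (2.2000)³ · 5 ≈ 53.2400.
Step 4: Compute 3A = A + A + A directly by enumerating all triples (a,b,c) ∈ A³; |3A| = 17.
Step 5: Check 17 ≤ 53.2400? Yes ✓.

K = 11/5, Plünnecke-Ruzsa bound K³|A| ≈ 53.2400, |3A| = 17, inequality holds.


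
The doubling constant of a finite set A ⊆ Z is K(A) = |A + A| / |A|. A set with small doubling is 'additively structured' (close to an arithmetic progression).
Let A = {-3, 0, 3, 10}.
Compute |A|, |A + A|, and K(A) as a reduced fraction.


|A| = 4.
Compute A + A by enumerating all 16 pairs.
A + A = {-6, -3, 0, 3, 6, 7, 10, 13, 20}, so |A + A| = 9.
K = |A + A| / |A| = 9/4 (already in lowest terms) ≈ 2.2500.
Reference: AP of size 4 gives K = 7/4 ≈ 1.7500; a fully generic set of size 4 gives K ≈ 2.5000.

|A| = 4, |A + A| = 9, K = 9/4.


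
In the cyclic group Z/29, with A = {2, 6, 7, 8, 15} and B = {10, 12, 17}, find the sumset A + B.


Work in Z/29Z: reduce every sum a + b modulo 29.
Enumerate all 15 pairs:
a = 2: 2+10=12, 2+12=14, 2+17=19
a = 6: 6+10=16, 6+12=18, 6+17=23
a = 7: 7+10=17, 7+12=19, 7+17=24
a = 8: 8+10=18, 8+12=20, 8+17=25
a = 15: 15+10=25, 15+12=27, 15+17=3
Distinct residues collected: {3, 12, 14, 16, 17, 18, 19, 20, 23, 24, 25, 27}
|A + B| = 12 (out of 29 total residues).

A + B = {3, 12, 14, 16, 17, 18, 19, 20, 23, 24, 25, 27}


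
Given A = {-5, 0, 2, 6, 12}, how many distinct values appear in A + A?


A + A = {a + a' : a, a' ∈ A}; |A| = 5.
General bounds: 2|A| - 1 ≤ |A + A| ≤ |A|(|A|+1)/2, i.e. 9 ≤ |A + A| ≤ 15.
Lower bound 2|A|-1 is attained iff A is an arithmetic progression.
Enumerate sums a + a' for a ≤ a' (symmetric, so this suffices):
a = -5: -5+-5=-10, -5+0=-5, -5+2=-3, -5+6=1, -5+12=7
a = 0: 0+0=0, 0+2=2, 0+6=6, 0+12=12
a = 2: 2+2=4, 2+6=8, 2+12=14
a = 6: 6+6=12, 6+12=18
a = 12: 12+12=24
Distinct sums: {-10, -5, -3, 0, 1, 2, 4, 6, 7, 8, 12, 14, 18, 24}
|A + A| = 14

|A + A| = 14


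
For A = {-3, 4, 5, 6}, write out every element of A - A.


A - A = {a - a' : a, a' ∈ A}.
Compute a - a' for each ordered pair (a, a'):
a = -3: -3--3=0, -3-4=-7, -3-5=-8, -3-6=-9
a = 4: 4--3=7, 4-4=0, 4-5=-1, 4-6=-2
a = 5: 5--3=8, 5-4=1, 5-5=0, 5-6=-1
a = 6: 6--3=9, 6-4=2, 6-5=1, 6-6=0
Collecting distinct values (and noting 0 appears from a-a):
A - A = {-9, -8, -7, -2, -1, 0, 1, 2, 7, 8, 9}
|A - A| = 11

A - A = {-9, -8, -7, -2, -1, 0, 1, 2, 7, 8, 9}


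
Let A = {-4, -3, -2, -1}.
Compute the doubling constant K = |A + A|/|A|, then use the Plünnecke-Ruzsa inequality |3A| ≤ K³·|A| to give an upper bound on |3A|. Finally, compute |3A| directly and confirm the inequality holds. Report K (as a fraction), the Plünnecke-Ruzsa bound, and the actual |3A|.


|A| = 4.
Step 1: Compute A + A by enumerating all 16 pairs.
A + A = {-8, -7, -6, -5, -4, -3, -2}, so |A + A| = 7.
Step 2: Doubling constant K = |A + A|/|A| = 7/4 = 7/4 ≈ 1.7500.
Step 3: Plünnecke-Ruzsa gives |3A| ≤ K³·|A| = (1.7500)³ · 4 ≈ 21.4375.
Step 4: Compute 3A = A + A + A directly by enumerating all triples (a,b,c) ∈ A³; |3A| = 10.
Step 5: Check 10 ≤ 21.4375? Yes ✓.

K = 7/4, Plünnecke-Ruzsa bound K³|A| ≈ 21.4375, |3A| = 10, inequality holds.


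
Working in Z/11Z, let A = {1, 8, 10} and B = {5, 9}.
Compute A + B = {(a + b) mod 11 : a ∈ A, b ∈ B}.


Work in Z/11Z: reduce every sum a + b modulo 11.
Enumerate all 6 pairs:
a = 1: 1+5=6, 1+9=10
a = 8: 8+5=2, 8+9=6
a = 10: 10+5=4, 10+9=8
Distinct residues collected: {2, 4, 6, 8, 10}
|A + B| = 5 (out of 11 total residues).

A + B = {2, 4, 6, 8, 10}


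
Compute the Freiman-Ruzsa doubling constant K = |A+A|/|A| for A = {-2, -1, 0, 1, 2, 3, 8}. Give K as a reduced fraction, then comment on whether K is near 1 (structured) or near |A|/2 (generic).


|A| = 7.
Compute A + A by enumerating all 49 pairs.
A + A = {-4, -3, -2, -1, 0, 1, 2, 3, 4, 5, 6, 7, 8, 9, 10, 11, 16}, so |A + A| = 17.
K = |A + A| / |A| = 17/7 (already in lowest terms) ≈ 2.4286.
Reference: AP of size 7 gives K = 13/7 ≈ 1.8571; a fully generic set of size 7 gives K ≈ 4.0000.

|A| = 7, |A + A| = 17, K = 17/7.


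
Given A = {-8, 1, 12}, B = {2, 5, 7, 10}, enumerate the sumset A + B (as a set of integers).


A + B = {a + b : a ∈ A, b ∈ B}.
Enumerate all |A|·|B| = 3·4 = 12 pairs (a, b) and collect distinct sums.
a = -8: -8+2=-6, -8+5=-3, -8+7=-1, -8+10=2
a = 1: 1+2=3, 1+5=6, 1+7=8, 1+10=11
a = 12: 12+2=14, 12+5=17, 12+7=19, 12+10=22
Collecting distinct sums: A + B = {-6, -3, -1, 2, 3, 6, 8, 11, 14, 17, 19, 22}
|A + B| = 12

A + B = {-6, -3, -1, 2, 3, 6, 8, 11, 14, 17, 19, 22}


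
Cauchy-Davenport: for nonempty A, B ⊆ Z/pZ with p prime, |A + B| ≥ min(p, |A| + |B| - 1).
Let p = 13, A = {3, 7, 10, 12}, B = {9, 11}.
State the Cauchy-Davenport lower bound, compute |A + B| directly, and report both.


Cauchy-Davenport: |A + B| ≥ min(p, |A| + |B| - 1) for A, B nonempty in Z/pZ.
|A| = 4, |B| = 2, p = 13.
CD lower bound = min(13, 4 + 2 - 1) = min(13, 5) = 5.
Compute A + B mod 13 directly:
a = 3: 3+9=12, 3+11=1
a = 7: 7+9=3, 7+11=5
a = 10: 10+9=6, 10+11=8
a = 12: 12+9=8, 12+11=10
A + B = {1, 3, 5, 6, 8, 10, 12}, so |A + B| = 7.
Verify: 7 ≥ 5? Yes ✓.

CD lower bound = 5, actual |A + B| = 7.


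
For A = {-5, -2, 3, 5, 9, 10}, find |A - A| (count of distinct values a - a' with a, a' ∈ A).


A - A = {a - a' : a, a' ∈ A}; |A| = 6.
Bounds: 2|A|-1 ≤ |A - A| ≤ |A|² - |A| + 1, i.e. 11 ≤ |A - A| ≤ 31.
Note: 0 ∈ A - A always (from a - a). The set is symmetric: if d ∈ A - A then -d ∈ A - A.
Enumerate nonzero differences d = a - a' with a > a' (then include -d):
Positive differences: {1, 2, 3, 4, 5, 6, 7, 8, 10, 11, 12, 14, 15}
Full difference set: {0} ∪ (positive diffs) ∪ (negative diffs).
|A - A| = 1 + 2·13 = 27 (matches direct enumeration: 27).

|A - A| = 27


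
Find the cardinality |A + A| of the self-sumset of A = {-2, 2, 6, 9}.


A + A = {a + a' : a, a' ∈ A}; |A| = 4.
General bounds: 2|A| - 1 ≤ |A + A| ≤ |A|(|A|+1)/2, i.e. 7 ≤ |A + A| ≤ 10.
Lower bound 2|A|-1 is attained iff A is an arithmetic progression.
Enumerate sums a + a' for a ≤ a' (symmetric, so this suffices):
a = -2: -2+-2=-4, -2+2=0, -2+6=4, -2+9=7
a = 2: 2+2=4, 2+6=8, 2+9=11
a = 6: 6+6=12, 6+9=15
a = 9: 9+9=18
Distinct sums: {-4, 0, 4, 7, 8, 11, 12, 15, 18}
|A + A| = 9

|A + A| = 9


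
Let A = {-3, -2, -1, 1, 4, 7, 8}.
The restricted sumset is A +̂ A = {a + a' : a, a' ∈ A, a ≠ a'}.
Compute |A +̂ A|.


Restricted sumset: A +̂ A = {a + a' : a ∈ A, a' ∈ A, a ≠ a'}.
Equivalently, take A + A and drop any sum 2a that is achievable ONLY as a + a for a ∈ A (i.e. sums representable only with equal summands).
Enumerate pairs (a, a') with a < a' (symmetric, so each unordered pair gives one sum; this covers all a ≠ a'):
  -3 + -2 = -5
  -3 + -1 = -4
  -3 + 1 = -2
  -3 + 4 = 1
  -3 + 7 = 4
  -3 + 8 = 5
  -2 + -1 = -3
  -2 + 1 = -1
  -2 + 4 = 2
  -2 + 7 = 5
  -2 + 8 = 6
  -1 + 1 = 0
  -1 + 4 = 3
  -1 + 7 = 6
  -1 + 8 = 7
  1 + 4 = 5
  1 + 7 = 8
  1 + 8 = 9
  4 + 7 = 11
  4 + 8 = 12
  7 + 8 = 15
Collected distinct sums: {-5, -4, -3, -2, -1, 0, 1, 2, 3, 4, 5, 6, 7, 8, 9, 11, 12, 15}
|A +̂ A| = 18
(Reference bound: |A +̂ A| ≥ 2|A| - 3 for |A| ≥ 2, with |A| = 7 giving ≥ 11.)

|A +̂ A| = 18


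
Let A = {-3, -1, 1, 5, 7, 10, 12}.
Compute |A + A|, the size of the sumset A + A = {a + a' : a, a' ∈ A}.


A + A = {a + a' : a, a' ∈ A}; |A| = 7.
General bounds: 2|A| - 1 ≤ |A + A| ≤ |A|(|A|+1)/2, i.e. 13 ≤ |A + A| ≤ 28.
Lower bound 2|A|-1 is attained iff A is an arithmetic progression.
Enumerate sums a + a' for a ≤ a' (symmetric, so this suffices):
a = -3: -3+-3=-6, -3+-1=-4, -3+1=-2, -3+5=2, -3+7=4, -3+10=7, -3+12=9
a = -1: -1+-1=-2, -1+1=0, -1+5=4, -1+7=6, -1+10=9, -1+12=11
a = 1: 1+1=2, 1+5=6, 1+7=8, 1+10=11, 1+12=13
a = 5: 5+5=10, 5+7=12, 5+10=15, 5+12=17
a = 7: 7+7=14, 7+10=17, 7+12=19
a = 10: 10+10=20, 10+12=22
a = 12: 12+12=24
Distinct sums: {-6, -4, -2, 0, 2, 4, 6, 7, 8, 9, 10, 11, 12, 13, 14, 15, 17, 19, 20, 22, 24}
|A + A| = 21

|A + A| = 21


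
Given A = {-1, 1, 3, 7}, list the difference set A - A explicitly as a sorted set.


A - A = {a - a' : a, a' ∈ A}.
Compute a - a' for each ordered pair (a, a'):
a = -1: -1--1=0, -1-1=-2, -1-3=-4, -1-7=-8
a = 1: 1--1=2, 1-1=0, 1-3=-2, 1-7=-6
a = 3: 3--1=4, 3-1=2, 3-3=0, 3-7=-4
a = 7: 7--1=8, 7-1=6, 7-3=4, 7-7=0
Collecting distinct values (and noting 0 appears from a-a):
A - A = {-8, -6, -4, -2, 0, 2, 4, 6, 8}
|A - A| = 9

A - A = {-8, -6, -4, -2, 0, 2, 4, 6, 8}


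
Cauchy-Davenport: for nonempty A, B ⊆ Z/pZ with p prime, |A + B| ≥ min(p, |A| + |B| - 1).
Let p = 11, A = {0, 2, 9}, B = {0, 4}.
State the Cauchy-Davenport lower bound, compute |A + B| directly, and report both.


Cauchy-Davenport: |A + B| ≥ min(p, |A| + |B| - 1) for A, B nonempty in Z/pZ.
|A| = 3, |B| = 2, p = 11.
CD lower bound = min(11, 3 + 2 - 1) = min(11, 4) = 4.
Compute A + B mod 11 directly:
a = 0: 0+0=0, 0+4=4
a = 2: 2+0=2, 2+4=6
a = 9: 9+0=9, 9+4=2
A + B = {0, 2, 4, 6, 9}, so |A + B| = 5.
Verify: 5 ≥ 4? Yes ✓.

CD lower bound = 4, actual |A + B| = 5.


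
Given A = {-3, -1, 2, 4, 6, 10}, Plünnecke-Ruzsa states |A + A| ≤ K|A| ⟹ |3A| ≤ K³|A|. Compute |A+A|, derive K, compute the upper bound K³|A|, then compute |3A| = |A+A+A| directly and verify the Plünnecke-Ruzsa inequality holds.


|A| = 6.
Step 1: Compute A + A by enumerating all 36 pairs.
A + A = {-6, -4, -2, -1, 1, 3, 4, 5, 6, 7, 8, 9, 10, 12, 14, 16, 20}, so |A + A| = 17.
Step 2: Doubling constant K = |A + A|/|A| = 17/6 = 17/6 ≈ 2.8333.
Step 3: Plünnecke-Ruzsa gives |3A| ≤ K³·|A| = (2.8333)³ · 6 ≈ 136.4722.
Step 4: Compute 3A = A + A + A directly by enumerating all triples (a,b,c) ∈ A³; |3A| = 31.
Step 5: Check 31 ≤ 136.4722? Yes ✓.

K = 17/6, Plünnecke-Ruzsa bound K³|A| ≈ 136.4722, |3A| = 31, inequality holds.


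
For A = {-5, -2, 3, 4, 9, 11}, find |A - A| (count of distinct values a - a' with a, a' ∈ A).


A - A = {a - a' : a, a' ∈ A}; |A| = 6.
Bounds: 2|A|-1 ≤ |A - A| ≤ |A|² - |A| + 1, i.e. 11 ≤ |A - A| ≤ 31.
Note: 0 ∈ A - A always (from a - a). The set is symmetric: if d ∈ A - A then -d ∈ A - A.
Enumerate nonzero differences d = a - a' with a > a' (then include -d):
Positive differences: {1, 2, 3, 5, 6, 7, 8, 9, 11, 13, 14, 16}
Full difference set: {0} ∪ (positive diffs) ∪ (negative diffs).
|A - A| = 1 + 2·12 = 25 (matches direct enumeration: 25).

|A - A| = 25


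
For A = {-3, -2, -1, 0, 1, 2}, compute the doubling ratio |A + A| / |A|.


|A| = 6.
Compute A + A by enumerating all 36 pairs.
A + A = {-6, -5, -4, -3, -2, -1, 0, 1, 2, 3, 4}, so |A + A| = 11.
K = |A + A| / |A| = 11/6 (already in lowest terms) ≈ 1.8333.
Reference: AP of size 6 gives K = 11/6 ≈ 1.8333; a fully generic set of size 6 gives K ≈ 3.5000.

|A| = 6, |A + A| = 11, K = 11/6.


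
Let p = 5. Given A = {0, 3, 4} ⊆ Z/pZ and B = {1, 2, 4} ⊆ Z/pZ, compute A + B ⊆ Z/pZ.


Work in Z/5Z: reduce every sum a + b modulo 5.
Enumerate all 9 pairs:
a = 0: 0+1=1, 0+2=2, 0+4=4
a = 3: 3+1=4, 3+2=0, 3+4=2
a = 4: 4+1=0, 4+2=1, 4+4=3
Distinct residues collected: {0, 1, 2, 3, 4}
|A + B| = 5 (out of 5 total residues).

A + B = {0, 1, 2, 3, 4}


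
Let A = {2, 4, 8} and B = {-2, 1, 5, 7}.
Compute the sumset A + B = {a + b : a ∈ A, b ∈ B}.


A + B = {a + b : a ∈ A, b ∈ B}.
Enumerate all |A|·|B| = 3·4 = 12 pairs (a, b) and collect distinct sums.
a = 2: 2+-2=0, 2+1=3, 2+5=7, 2+7=9
a = 4: 4+-2=2, 4+1=5, 4+5=9, 4+7=11
a = 8: 8+-2=6, 8+1=9, 8+5=13, 8+7=15
Collecting distinct sums: A + B = {0, 2, 3, 5, 6, 7, 9, 11, 13, 15}
|A + B| = 10

A + B = {0, 2, 3, 5, 6, 7, 9, 11, 13, 15}


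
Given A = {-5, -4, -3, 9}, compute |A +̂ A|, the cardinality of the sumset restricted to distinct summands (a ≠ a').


Restricted sumset: A +̂ A = {a + a' : a ∈ A, a' ∈ A, a ≠ a'}.
Equivalently, take A + A and drop any sum 2a that is achievable ONLY as a + a for a ∈ A (i.e. sums representable only with equal summands).
Enumerate pairs (a, a') with a < a' (symmetric, so each unordered pair gives one sum; this covers all a ≠ a'):
  -5 + -4 = -9
  -5 + -3 = -8
  -5 + 9 = 4
  -4 + -3 = -7
  -4 + 9 = 5
  -3 + 9 = 6
Collected distinct sums: {-9, -8, -7, 4, 5, 6}
|A +̂ A| = 6
(Reference bound: |A +̂ A| ≥ 2|A| - 3 for |A| ≥ 2, with |A| = 4 giving ≥ 5.)

|A +̂ A| = 6


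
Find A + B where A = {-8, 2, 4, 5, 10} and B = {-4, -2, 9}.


A + B = {a + b : a ∈ A, b ∈ B}.
Enumerate all |A|·|B| = 5·3 = 15 pairs (a, b) and collect distinct sums.
a = -8: -8+-4=-12, -8+-2=-10, -8+9=1
a = 2: 2+-4=-2, 2+-2=0, 2+9=11
a = 4: 4+-4=0, 4+-2=2, 4+9=13
a = 5: 5+-4=1, 5+-2=3, 5+9=14
a = 10: 10+-4=6, 10+-2=8, 10+9=19
Collecting distinct sums: A + B = {-12, -10, -2, 0, 1, 2, 3, 6, 8, 11, 13, 14, 19}
|A + B| = 13

A + B = {-12, -10, -2, 0, 1, 2, 3, 6, 8, 11, 13, 14, 19}


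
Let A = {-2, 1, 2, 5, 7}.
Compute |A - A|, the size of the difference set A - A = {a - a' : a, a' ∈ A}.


A - A = {a - a' : a, a' ∈ A}; |A| = 5.
Bounds: 2|A|-1 ≤ |A - A| ≤ |A|² - |A| + 1, i.e. 9 ≤ |A - A| ≤ 21.
Note: 0 ∈ A - A always (from a - a). The set is symmetric: if d ∈ A - A then -d ∈ A - A.
Enumerate nonzero differences d = a - a' with a > a' (then include -d):
Positive differences: {1, 2, 3, 4, 5, 6, 7, 9}
Full difference set: {0} ∪ (positive diffs) ∪ (negative diffs).
|A - A| = 1 + 2·8 = 17 (matches direct enumeration: 17).

|A - A| = 17


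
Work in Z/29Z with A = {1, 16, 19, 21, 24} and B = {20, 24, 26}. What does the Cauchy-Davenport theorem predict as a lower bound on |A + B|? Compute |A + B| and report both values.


Cauchy-Davenport: |A + B| ≥ min(p, |A| + |B| - 1) for A, B nonempty in Z/pZ.
|A| = 5, |B| = 3, p = 29.
CD lower bound = min(29, 5 + 3 - 1) = min(29, 7) = 7.
Compute A + B mod 29 directly:
a = 1: 1+20=21, 1+24=25, 1+26=27
a = 16: 16+20=7, 16+24=11, 16+26=13
a = 19: 19+20=10, 19+24=14, 19+26=16
a = 21: 21+20=12, 21+24=16, 21+26=18
a = 24: 24+20=15, 24+24=19, 24+26=21
A + B = {7, 10, 11, 12, 13, 14, 15, 16, 18, 19, 21, 25, 27}, so |A + B| = 13.
Verify: 13 ≥ 7? Yes ✓.

CD lower bound = 7, actual |A + B| = 13.


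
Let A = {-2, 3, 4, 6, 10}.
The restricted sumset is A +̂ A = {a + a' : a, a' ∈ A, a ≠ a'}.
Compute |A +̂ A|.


Restricted sumset: A +̂ A = {a + a' : a ∈ A, a' ∈ A, a ≠ a'}.
Equivalently, take A + A and drop any sum 2a that is achievable ONLY as a + a for a ∈ A (i.e. sums representable only with equal summands).
Enumerate pairs (a, a') with a < a' (symmetric, so each unordered pair gives one sum; this covers all a ≠ a'):
  -2 + 3 = 1
  -2 + 4 = 2
  -2 + 6 = 4
  -2 + 10 = 8
  3 + 4 = 7
  3 + 6 = 9
  3 + 10 = 13
  4 + 6 = 10
  4 + 10 = 14
  6 + 10 = 16
Collected distinct sums: {1, 2, 4, 7, 8, 9, 10, 13, 14, 16}
|A +̂ A| = 10
(Reference bound: |A +̂ A| ≥ 2|A| - 3 for |A| ≥ 2, with |A| = 5 giving ≥ 7.)

|A +̂ A| = 10


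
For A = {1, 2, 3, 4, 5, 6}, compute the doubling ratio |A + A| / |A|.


|A| = 6.
Compute A + A by enumerating all 36 pairs.
A + A = {2, 3, 4, 5, 6, 7, 8, 9, 10, 11, 12}, so |A + A| = 11.
K = |A + A| / |A| = 11/6 (already in lowest terms) ≈ 1.8333.
Reference: AP of size 6 gives K = 11/6 ≈ 1.8333; a fully generic set of size 6 gives K ≈ 3.5000.

|A| = 6, |A + A| = 11, K = 11/6.


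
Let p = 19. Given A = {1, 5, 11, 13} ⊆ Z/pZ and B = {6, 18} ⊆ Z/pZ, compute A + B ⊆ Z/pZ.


Work in Z/19Z: reduce every sum a + b modulo 19.
Enumerate all 8 pairs:
a = 1: 1+6=7, 1+18=0
a = 5: 5+6=11, 5+18=4
a = 11: 11+6=17, 11+18=10
a = 13: 13+6=0, 13+18=12
Distinct residues collected: {0, 4, 7, 10, 11, 12, 17}
|A + B| = 7 (out of 19 total residues).

A + B = {0, 4, 7, 10, 11, 12, 17}


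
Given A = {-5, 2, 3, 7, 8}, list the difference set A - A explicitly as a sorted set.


A - A = {a - a' : a, a' ∈ A}.
Compute a - a' for each ordered pair (a, a'):
a = -5: -5--5=0, -5-2=-7, -5-3=-8, -5-7=-12, -5-8=-13
a = 2: 2--5=7, 2-2=0, 2-3=-1, 2-7=-5, 2-8=-6
a = 3: 3--5=8, 3-2=1, 3-3=0, 3-7=-4, 3-8=-5
a = 7: 7--5=12, 7-2=5, 7-3=4, 7-7=0, 7-8=-1
a = 8: 8--5=13, 8-2=6, 8-3=5, 8-7=1, 8-8=0
Collecting distinct values (and noting 0 appears from a-a):
A - A = {-13, -12, -8, -7, -6, -5, -4, -1, 0, 1, 4, 5, 6, 7, 8, 12, 13}
|A - A| = 17

A - A = {-13, -12, -8, -7, -6, -5, -4, -1, 0, 1, 4, 5, 6, 7, 8, 12, 13}


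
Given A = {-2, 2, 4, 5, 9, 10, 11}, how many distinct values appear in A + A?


A + A = {a + a' : a, a' ∈ A}; |A| = 7.
General bounds: 2|A| - 1 ≤ |A + A| ≤ |A|(|A|+1)/2, i.e. 13 ≤ |A + A| ≤ 28.
Lower bound 2|A|-1 is attained iff A is an arithmetic progression.
Enumerate sums a + a' for a ≤ a' (symmetric, so this suffices):
a = -2: -2+-2=-4, -2+2=0, -2+4=2, -2+5=3, -2+9=7, -2+10=8, -2+11=9
a = 2: 2+2=4, 2+4=6, 2+5=7, 2+9=11, 2+10=12, 2+11=13
a = 4: 4+4=8, 4+5=9, 4+9=13, 4+10=14, 4+11=15
a = 5: 5+5=10, 5+9=14, 5+10=15, 5+11=16
a = 9: 9+9=18, 9+10=19, 9+11=20
a = 10: 10+10=20, 10+11=21
a = 11: 11+11=22
Distinct sums: {-4, 0, 2, 3, 4, 6, 7, 8, 9, 10, 11, 12, 13, 14, 15, 16, 18, 19, 20, 21, 22}
|A + A| = 21

|A + A| = 21


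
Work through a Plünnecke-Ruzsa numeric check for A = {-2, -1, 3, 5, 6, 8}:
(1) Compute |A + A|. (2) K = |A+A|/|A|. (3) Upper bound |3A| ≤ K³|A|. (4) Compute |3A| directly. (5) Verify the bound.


|A| = 6.
Step 1: Compute A + A by enumerating all 36 pairs.
A + A = {-4, -3, -2, 1, 2, 3, 4, 5, 6, 7, 8, 9, 10, 11, 12, 13, 14, 16}, so |A + A| = 18.
Step 2: Doubling constant K = |A + A|/|A| = 18/6 = 18/6 ≈ 3.0000.
Step 3: Plünnecke-Ruzsa gives |3A| ≤ K³·|A| = (3.0000)³ · 6 ≈ 162.0000.
Step 4: Compute 3A = A + A + A directly by enumerating all triples (a,b,c) ∈ A³; |3A| = 29.
Step 5: Check 29 ≤ 162.0000? Yes ✓.

K = 18/6, Plünnecke-Ruzsa bound K³|A| ≈ 162.0000, |3A| = 29, inequality holds.


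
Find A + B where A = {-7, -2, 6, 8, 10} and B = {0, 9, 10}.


A + B = {a + b : a ∈ A, b ∈ B}.
Enumerate all |A|·|B| = 5·3 = 15 pairs (a, b) and collect distinct sums.
a = -7: -7+0=-7, -7+9=2, -7+10=3
a = -2: -2+0=-2, -2+9=7, -2+10=8
a = 6: 6+0=6, 6+9=15, 6+10=16
a = 8: 8+0=8, 8+9=17, 8+10=18
a = 10: 10+0=10, 10+9=19, 10+10=20
Collecting distinct sums: A + B = {-7, -2, 2, 3, 6, 7, 8, 10, 15, 16, 17, 18, 19, 20}
|A + B| = 14

A + B = {-7, -2, 2, 3, 6, 7, 8, 10, 15, 16, 17, 18, 19, 20}


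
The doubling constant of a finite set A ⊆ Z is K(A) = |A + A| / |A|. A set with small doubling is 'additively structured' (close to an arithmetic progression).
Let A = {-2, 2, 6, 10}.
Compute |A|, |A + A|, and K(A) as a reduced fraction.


|A| = 4.
Compute A + A by enumerating all 16 pairs.
A + A = {-4, 0, 4, 8, 12, 16, 20}, so |A + A| = 7.
K = |A + A| / |A| = 7/4 (already in lowest terms) ≈ 1.7500.
Reference: AP of size 4 gives K = 7/4 ≈ 1.7500; a fully generic set of size 4 gives K ≈ 2.5000.

|A| = 4, |A + A| = 7, K = 7/4.


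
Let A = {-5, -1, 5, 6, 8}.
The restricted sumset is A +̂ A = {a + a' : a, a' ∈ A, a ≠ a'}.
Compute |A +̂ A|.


Restricted sumset: A +̂ A = {a + a' : a ∈ A, a' ∈ A, a ≠ a'}.
Equivalently, take A + A and drop any sum 2a that is achievable ONLY as a + a for a ∈ A (i.e. sums representable only with equal summands).
Enumerate pairs (a, a') with a < a' (symmetric, so each unordered pair gives one sum; this covers all a ≠ a'):
  -5 + -1 = -6
  -5 + 5 = 0
  -5 + 6 = 1
  -5 + 8 = 3
  -1 + 5 = 4
  -1 + 6 = 5
  -1 + 8 = 7
  5 + 6 = 11
  5 + 8 = 13
  6 + 8 = 14
Collected distinct sums: {-6, 0, 1, 3, 4, 5, 7, 11, 13, 14}
|A +̂ A| = 10
(Reference bound: |A +̂ A| ≥ 2|A| - 3 for |A| ≥ 2, with |A| = 5 giving ≥ 7.)

|A +̂ A| = 10


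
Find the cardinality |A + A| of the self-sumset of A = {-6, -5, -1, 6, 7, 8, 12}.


A + A = {a + a' : a, a' ∈ A}; |A| = 7.
General bounds: 2|A| - 1 ≤ |A + A| ≤ |A|(|A|+1)/2, i.e. 13 ≤ |A + A| ≤ 28.
Lower bound 2|A|-1 is attained iff A is an arithmetic progression.
Enumerate sums a + a' for a ≤ a' (symmetric, so this suffices):
a = -6: -6+-6=-12, -6+-5=-11, -6+-1=-7, -6+6=0, -6+7=1, -6+8=2, -6+12=6
a = -5: -5+-5=-10, -5+-1=-6, -5+6=1, -5+7=2, -5+8=3, -5+12=7
a = -1: -1+-1=-2, -1+6=5, -1+7=6, -1+8=7, -1+12=11
a = 6: 6+6=12, 6+7=13, 6+8=14, 6+12=18
a = 7: 7+7=14, 7+8=15, 7+12=19
a = 8: 8+8=16, 8+12=20
a = 12: 12+12=24
Distinct sums: {-12, -11, -10, -7, -6, -2, 0, 1, 2, 3, 5, 6, 7, 11, 12, 13, 14, 15, 16, 18, 19, 20, 24}
|A + A| = 23

|A + A| = 23


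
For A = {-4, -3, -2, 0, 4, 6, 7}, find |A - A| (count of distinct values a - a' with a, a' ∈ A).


A - A = {a - a' : a, a' ∈ A}; |A| = 7.
Bounds: 2|A|-1 ≤ |A - A| ≤ |A|² - |A| + 1, i.e. 13 ≤ |A - A| ≤ 43.
Note: 0 ∈ A - A always (from a - a). The set is symmetric: if d ∈ A - A then -d ∈ A - A.
Enumerate nonzero differences d = a - a' with a > a' (then include -d):
Positive differences: {1, 2, 3, 4, 6, 7, 8, 9, 10, 11}
Full difference set: {0} ∪ (positive diffs) ∪ (negative diffs).
|A - A| = 1 + 2·10 = 21 (matches direct enumeration: 21).

|A - A| = 21


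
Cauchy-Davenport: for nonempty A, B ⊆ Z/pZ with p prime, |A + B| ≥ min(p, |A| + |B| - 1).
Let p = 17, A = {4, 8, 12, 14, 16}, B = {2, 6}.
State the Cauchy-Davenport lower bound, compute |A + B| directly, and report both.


Cauchy-Davenport: |A + B| ≥ min(p, |A| + |B| - 1) for A, B nonempty in Z/pZ.
|A| = 5, |B| = 2, p = 17.
CD lower bound = min(17, 5 + 2 - 1) = min(17, 6) = 6.
Compute A + B mod 17 directly:
a = 4: 4+2=6, 4+6=10
a = 8: 8+2=10, 8+6=14
a = 12: 12+2=14, 12+6=1
a = 14: 14+2=16, 14+6=3
a = 16: 16+2=1, 16+6=5
A + B = {1, 3, 5, 6, 10, 14, 16}, so |A + B| = 7.
Verify: 7 ≥ 6? Yes ✓.

CD lower bound = 6, actual |A + B| = 7.


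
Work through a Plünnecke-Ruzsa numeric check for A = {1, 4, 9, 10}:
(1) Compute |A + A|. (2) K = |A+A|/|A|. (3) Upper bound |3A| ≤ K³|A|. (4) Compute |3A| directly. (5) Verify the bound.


|A| = 4.
Step 1: Compute A + A by enumerating all 16 pairs.
A + A = {2, 5, 8, 10, 11, 13, 14, 18, 19, 20}, so |A + A| = 10.
Step 2: Doubling constant K = |A + A|/|A| = 10/4 = 10/4 ≈ 2.5000.
Step 3: Plünnecke-Ruzsa gives |3A| ≤ K³·|A| = (2.5000)³ · 4 ≈ 62.5000.
Step 4: Compute 3A = A + A + A directly by enumerating all triples (a,b,c) ∈ A³; |3A| = 19.
Step 5: Check 19 ≤ 62.5000? Yes ✓.

K = 10/4, Plünnecke-Ruzsa bound K³|A| ≈ 62.5000, |3A| = 19, inequality holds.


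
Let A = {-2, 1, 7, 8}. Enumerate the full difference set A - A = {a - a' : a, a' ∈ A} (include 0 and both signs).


A - A = {a - a' : a, a' ∈ A}.
Compute a - a' for each ordered pair (a, a'):
a = -2: -2--2=0, -2-1=-3, -2-7=-9, -2-8=-10
a = 1: 1--2=3, 1-1=0, 1-7=-6, 1-8=-7
a = 7: 7--2=9, 7-1=6, 7-7=0, 7-8=-1
a = 8: 8--2=10, 8-1=7, 8-7=1, 8-8=0
Collecting distinct values (and noting 0 appears from a-a):
A - A = {-10, -9, -7, -6, -3, -1, 0, 1, 3, 6, 7, 9, 10}
|A - A| = 13

A - A = {-10, -9, -7, -6, -3, -1, 0, 1, 3, 6, 7, 9, 10}


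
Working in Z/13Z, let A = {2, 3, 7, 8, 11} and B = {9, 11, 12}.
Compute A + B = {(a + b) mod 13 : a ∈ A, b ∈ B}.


Work in Z/13Z: reduce every sum a + b modulo 13.
Enumerate all 15 pairs:
a = 2: 2+9=11, 2+11=0, 2+12=1
a = 3: 3+9=12, 3+11=1, 3+12=2
a = 7: 7+9=3, 7+11=5, 7+12=6
a = 8: 8+9=4, 8+11=6, 8+12=7
a = 11: 11+9=7, 11+11=9, 11+12=10
Distinct residues collected: {0, 1, 2, 3, 4, 5, 6, 7, 9, 10, 11, 12}
|A + B| = 12 (out of 13 total residues).

A + B = {0, 1, 2, 3, 4, 5, 6, 7, 9, 10, 11, 12}


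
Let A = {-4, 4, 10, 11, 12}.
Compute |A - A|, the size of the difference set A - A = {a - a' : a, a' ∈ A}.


A - A = {a - a' : a, a' ∈ A}; |A| = 5.
Bounds: 2|A|-1 ≤ |A - A| ≤ |A|² - |A| + 1, i.e. 9 ≤ |A - A| ≤ 21.
Note: 0 ∈ A - A always (from a - a). The set is symmetric: if d ∈ A - A then -d ∈ A - A.
Enumerate nonzero differences d = a - a' with a > a' (then include -d):
Positive differences: {1, 2, 6, 7, 8, 14, 15, 16}
Full difference set: {0} ∪ (positive diffs) ∪ (negative diffs).
|A - A| = 1 + 2·8 = 17 (matches direct enumeration: 17).

|A - A| = 17


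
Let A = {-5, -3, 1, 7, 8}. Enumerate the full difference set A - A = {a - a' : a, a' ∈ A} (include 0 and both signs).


A - A = {a - a' : a, a' ∈ A}.
Compute a - a' for each ordered pair (a, a'):
a = -5: -5--5=0, -5--3=-2, -5-1=-6, -5-7=-12, -5-8=-13
a = -3: -3--5=2, -3--3=0, -3-1=-4, -3-7=-10, -3-8=-11
a = 1: 1--5=6, 1--3=4, 1-1=0, 1-7=-6, 1-8=-7
a = 7: 7--5=12, 7--3=10, 7-1=6, 7-7=0, 7-8=-1
a = 8: 8--5=13, 8--3=11, 8-1=7, 8-7=1, 8-8=0
Collecting distinct values (and noting 0 appears from a-a):
A - A = {-13, -12, -11, -10, -7, -6, -4, -2, -1, 0, 1, 2, 4, 6, 7, 10, 11, 12, 13}
|A - A| = 19

A - A = {-13, -12, -11, -10, -7, -6, -4, -2, -1, 0, 1, 2, 4, 6, 7, 10, 11, 12, 13}


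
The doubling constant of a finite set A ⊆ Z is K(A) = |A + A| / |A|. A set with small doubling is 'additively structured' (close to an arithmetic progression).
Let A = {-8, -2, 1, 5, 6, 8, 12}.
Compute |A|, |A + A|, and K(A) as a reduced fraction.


|A| = 7.
Compute A + A by enumerating all 49 pairs.
A + A = {-16, -10, -7, -4, -3, -2, -1, 0, 2, 3, 4, 6, 7, 9, 10, 11, 12, 13, 14, 16, 17, 18, 20, 24}, so |A + A| = 24.
K = |A + A| / |A| = 24/7 (already in lowest terms) ≈ 3.4286.
Reference: AP of size 7 gives K = 13/7 ≈ 1.8571; a fully generic set of size 7 gives K ≈ 4.0000.

|A| = 7, |A + A| = 24, K = 24/7.


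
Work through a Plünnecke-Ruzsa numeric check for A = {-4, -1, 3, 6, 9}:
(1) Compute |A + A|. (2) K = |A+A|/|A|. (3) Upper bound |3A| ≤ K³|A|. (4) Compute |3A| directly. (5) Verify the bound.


|A| = 5.
Step 1: Compute A + A by enumerating all 25 pairs.
A + A = {-8, -5, -2, -1, 2, 5, 6, 8, 9, 12, 15, 18}, so |A + A| = 12.
Step 2: Doubling constant K = |A + A|/|A| = 12/5 = 12/5 ≈ 2.4000.
Step 3: Plünnecke-Ruzsa gives |3A| ≤ K³·|A| = (2.4000)³ · 5 ≈ 69.1200.
Step 4: Compute 3A = A + A + A directly by enumerating all triples (a,b,c) ∈ A³; |3A| = 22.
Step 5: Check 22 ≤ 69.1200? Yes ✓.

K = 12/5, Plünnecke-Ruzsa bound K³|A| ≈ 69.1200, |3A| = 22, inequality holds.
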